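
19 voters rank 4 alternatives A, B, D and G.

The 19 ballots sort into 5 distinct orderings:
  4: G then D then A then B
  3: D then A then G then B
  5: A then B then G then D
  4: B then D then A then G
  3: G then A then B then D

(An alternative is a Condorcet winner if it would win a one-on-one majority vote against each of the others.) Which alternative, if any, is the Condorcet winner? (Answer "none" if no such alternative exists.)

Head-to-head results (19 voters):
A vs B: 4+3+5+3 = 15 for A, 4 for B — A by 15–4.
A vs D: 8 to 11, D.
A vs G: 12 to 7, A.
B vs D: B is ranked higher on 5+4+3 = 12 ballots, D on 7. B wins 12–7.
B vs G: B is ranked higher on 5+4 = 9 ballots, G on 10. G wins 10–9.
D vs G: D is ranked higher on 3+4 = 7 ballots, G on 12. G wins 12–7.
Each alternative drops at least one matchup (A loses to D; B loses to A; D loses to B; G loses to A); the cycle A beats B beats D beats A rules out a Condorcet winner.

none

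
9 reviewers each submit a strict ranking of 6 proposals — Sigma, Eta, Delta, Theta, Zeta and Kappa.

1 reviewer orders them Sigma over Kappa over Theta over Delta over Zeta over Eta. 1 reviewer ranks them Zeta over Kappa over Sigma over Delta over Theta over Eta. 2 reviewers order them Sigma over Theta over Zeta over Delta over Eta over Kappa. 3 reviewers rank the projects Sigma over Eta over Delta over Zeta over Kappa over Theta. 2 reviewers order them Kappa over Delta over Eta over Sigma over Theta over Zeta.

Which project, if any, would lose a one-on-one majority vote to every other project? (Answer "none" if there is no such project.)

Head-to-head results (9 reviewers):
Sigma vs Eta: Sigma is ranked higher on 1+1+2+3 = 7 ballots, Eta on 2. Sigma wins 7–2.
Sigma vs Delta: Sigma is ranked higher on 1+1+2+3 = 7 ballots, Delta on 2. Sigma wins 7–2.
Sigma vs Theta: Sigma wins 9–0.
Sigma–Zeta: Sigma 8–1.
Sigma vs Kappa: Sigma, 6–3.
Eta vs Delta: 3 for Eta, 6 for Delta — Delta by 6–3.
Eta vs Theta: Eta, 5–4.
Eta vs Zeta: 3+2 = 5 for Eta, 4 for Zeta — Eta by 5–4.
Eta vs Kappa: Eta wins 5–4.
Delta vs Theta: Delta, 6–3.
Delta vs Zeta: 1+3+2 = 6 for Delta, 3 for Zeta — Delta by 6–3.
Delta vs Kappa: Delta wins 5–4.
Theta vs Zeta: Theta wins 5–4.
Theta–Kappa: Kappa 7–2.
Zeta vs Kappa: Zeta wins 6–3.
Each project has at least one pairwise win (Sigma beats Eta; Eta beats Theta; Delta beats Eta; Theta beats Zeta; Zeta beats Kappa; Kappa beats Theta) — no Condorcet loser.

none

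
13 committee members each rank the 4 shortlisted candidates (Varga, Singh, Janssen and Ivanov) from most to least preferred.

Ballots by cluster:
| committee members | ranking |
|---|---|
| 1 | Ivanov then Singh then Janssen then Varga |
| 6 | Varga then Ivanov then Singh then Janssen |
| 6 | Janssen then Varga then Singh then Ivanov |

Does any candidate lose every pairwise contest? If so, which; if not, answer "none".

none

Pairwise majorities:
Varga vs Singh: Varga is ranked higher on 6+6 = 12 ballots, Singh on 1. Varga wins 12–1.
Varga vs Janssen: 6 to 7, Janssen.
Varga vs Ivanov: 12 to 1, Varga.
Singh–Janssen: Singh 7–6.
Singh vs Ivanov: Singh preferred on 6 ballots; Ivanov wins 7–6.
Janssen vs Ivanov: Ivanov wins 7–6.
No candidate is winless: Varga beats Singh; Singh beats Janssen; Janssen beats Varga; Ivanov beats Singh. There is no Condorcet loser.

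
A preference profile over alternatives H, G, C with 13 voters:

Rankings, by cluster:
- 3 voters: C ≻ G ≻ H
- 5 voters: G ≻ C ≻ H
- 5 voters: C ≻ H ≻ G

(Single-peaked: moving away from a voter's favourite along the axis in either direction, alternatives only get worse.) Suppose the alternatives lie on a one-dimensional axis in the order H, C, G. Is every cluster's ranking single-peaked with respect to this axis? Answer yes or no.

Axis positions: H=1, C=2, G=3.
Cluster 1 (peak C at position 2): ranking walks positions 2-3-1, expanding outward from the peak — single-peaked.
Cluster 2 (peak G at position 3): ranking walks positions 3-2-1, expanding outward from the peak — single-peaked.
Cluster 3 (peak C at position 2): ranking walks positions 2-1-3, expanding outward from the peak — single-peaked.
Every ranking is single-peaked on this axis.

yes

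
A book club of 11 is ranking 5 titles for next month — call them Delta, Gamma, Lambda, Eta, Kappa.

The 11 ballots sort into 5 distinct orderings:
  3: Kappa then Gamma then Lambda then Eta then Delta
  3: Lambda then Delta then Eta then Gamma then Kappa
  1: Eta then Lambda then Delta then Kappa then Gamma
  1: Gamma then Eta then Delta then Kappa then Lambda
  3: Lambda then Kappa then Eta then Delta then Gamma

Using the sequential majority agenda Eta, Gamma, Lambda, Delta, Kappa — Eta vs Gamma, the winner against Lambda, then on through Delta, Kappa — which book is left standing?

Round 1: Eta vs Gamma — 7–4, Eta advances.
Round 2: Eta vs Lambda — 2–9, Lambda advances.
Round 3: Lambda vs Delta — 10–1, Lambda advances.
Round 4: Lambda vs Kappa — 7–4, Lambda advances.
The agenda winner is Lambda.

Lambda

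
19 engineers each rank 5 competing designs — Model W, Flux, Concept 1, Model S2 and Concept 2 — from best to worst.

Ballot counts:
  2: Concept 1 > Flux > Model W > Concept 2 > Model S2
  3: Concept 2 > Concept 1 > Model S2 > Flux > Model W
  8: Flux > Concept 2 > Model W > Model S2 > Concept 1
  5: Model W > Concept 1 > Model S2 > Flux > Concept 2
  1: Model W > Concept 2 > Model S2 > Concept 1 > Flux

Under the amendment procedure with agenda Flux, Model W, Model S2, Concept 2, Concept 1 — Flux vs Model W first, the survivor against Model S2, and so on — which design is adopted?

Concept 1

Round 1: Flux vs Model W — 13–6, Flux advances.
Round 2: Flux vs Model S2 — 10–9, Flux advances.
Round 3: Flux vs Concept 2 — 15–4, Flux advances.
Round 4: Flux vs Concept 1 — 8–11, Concept 1 advances.
Concept 1 survives the agenda.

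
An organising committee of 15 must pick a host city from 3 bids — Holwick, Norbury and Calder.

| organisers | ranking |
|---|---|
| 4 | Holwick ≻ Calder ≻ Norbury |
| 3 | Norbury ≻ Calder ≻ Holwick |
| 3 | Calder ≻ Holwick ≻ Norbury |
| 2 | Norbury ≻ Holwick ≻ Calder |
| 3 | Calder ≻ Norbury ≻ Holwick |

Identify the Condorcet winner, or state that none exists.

Pairwise majorities:
Holwick vs Norbury: Norbury wins 8–7.
Holwick–Calder: Calder 9–6.
Norbury–Calder: Calder 10–5.
Calder beats each of Holwick, Norbury — Calder is the Condorcet winner.

Calder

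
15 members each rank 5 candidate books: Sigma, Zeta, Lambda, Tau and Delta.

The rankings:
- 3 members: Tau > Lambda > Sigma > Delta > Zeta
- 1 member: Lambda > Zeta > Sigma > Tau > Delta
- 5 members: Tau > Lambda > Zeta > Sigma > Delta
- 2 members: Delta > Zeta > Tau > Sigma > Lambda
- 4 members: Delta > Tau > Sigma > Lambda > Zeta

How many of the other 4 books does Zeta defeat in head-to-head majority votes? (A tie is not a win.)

1

Zeta against each rival (15 members):
Zeta vs Sigma: 8 to 7, Zeta.
Zeta–Lambda: Lambda 13–2.
Zeta vs Tau: 1+2 = 3 for Zeta, 12 for Tau — Tau by 12–3.
Zeta vs Delta: Delta, 9–6.
Zeta beats Sigma; loses to Lambda, Tau, Delta — 1 pairwise win.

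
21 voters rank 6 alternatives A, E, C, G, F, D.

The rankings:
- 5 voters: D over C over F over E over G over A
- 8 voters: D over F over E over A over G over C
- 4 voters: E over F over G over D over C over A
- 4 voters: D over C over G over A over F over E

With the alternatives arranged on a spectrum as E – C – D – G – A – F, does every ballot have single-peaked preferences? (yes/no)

Axis positions: E=1, C=2, D=3, G=4, A=5, F=6.
Type 1: ranking walks positions 3-2-6-1-4-5; F is ranked above G even though G lies between F and the peak D on the axis — preferences dip and rise again. Not single-peaked.
Type 2: ranking walks positions 3-6-1-5-4-2; F is ranked above G even though G lies between F and the peak D on the axis — preferences dip and rise again. Not single-peaked.
Type 3: ranking walks positions 1-6-4-3-2-5; F is ranked above C even though C lies between F and the peak E on the axis — preferences dip and rise again. Not single-peaked.
Type 4 (peak D at position 3): ranking walks positions 3-2-4-5-6-1, expanding outward from the peak — single-peaked.
Type 1 violates single-peakedness, so the profile is not single-peaked on this axis.

no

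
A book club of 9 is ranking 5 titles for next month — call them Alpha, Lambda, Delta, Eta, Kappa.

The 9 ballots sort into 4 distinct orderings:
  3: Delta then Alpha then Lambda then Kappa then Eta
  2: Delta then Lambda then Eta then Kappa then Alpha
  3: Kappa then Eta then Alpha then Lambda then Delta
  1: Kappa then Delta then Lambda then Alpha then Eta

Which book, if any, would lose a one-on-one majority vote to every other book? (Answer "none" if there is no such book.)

none

Head-to-head results (9 members):
Alpha vs Lambda: Alpha is ranked higher on 3+3 = 6 ballots, Lambda on 3. Alpha wins 6–3.
Alpha vs Delta: Delta, 6–3.
Alpha vs Eta: 4 to 5, Eta.
Alpha vs Kappa: Alpha preferred on 3 ballots; Kappa wins 6–3.
Lambda vs Delta: Lambda preferred on 3 ballots; Delta wins 6–3.
Lambda vs Eta: Lambda wins 6–3.
Lambda vs Kappa: 3+2 = 5 for Lambda, 4 for Kappa — Lambda by 5–4.
Delta–Eta: Delta 6–3.
Delta vs Kappa: Delta is ranked higher on 3+2 = 5 ballots, Kappa on 4. Delta wins 5–4.
Eta vs Kappa: 2 for Eta, 7 for Kappa — Kappa by 7–2.
Each book has at least one pairwise win (Alpha beats Lambda; Lambda beats Eta; Delta beats Alpha; Eta beats Alpha; Kappa beats Alpha) — no Condorcet loser.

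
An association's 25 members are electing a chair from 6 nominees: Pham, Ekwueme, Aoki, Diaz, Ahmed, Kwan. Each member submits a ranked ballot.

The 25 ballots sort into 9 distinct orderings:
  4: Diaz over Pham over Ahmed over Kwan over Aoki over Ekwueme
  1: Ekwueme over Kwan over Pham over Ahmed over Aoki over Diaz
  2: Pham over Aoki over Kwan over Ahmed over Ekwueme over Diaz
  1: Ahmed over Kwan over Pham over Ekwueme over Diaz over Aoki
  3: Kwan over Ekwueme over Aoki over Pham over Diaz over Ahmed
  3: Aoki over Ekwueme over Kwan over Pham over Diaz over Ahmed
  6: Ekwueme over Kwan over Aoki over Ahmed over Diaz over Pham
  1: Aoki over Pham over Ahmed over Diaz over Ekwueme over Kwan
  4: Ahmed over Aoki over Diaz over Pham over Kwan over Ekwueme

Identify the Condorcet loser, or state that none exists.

none

Head-to-head results (25 voters):
Pham vs Ekwueme: 4+2+1+1+4 = 12 for Pham, 13 for Ekwueme — Ekwueme by 13–12.
Pham–Aoki: Aoki 17–8.
Pham vs Diaz: Pham is ranked higher on 1+2+1+3+3+1 = 11 ballots, Diaz on 14. Diaz wins 14–11.
Pham vs Ahmed: 4+1+2+3+3+1 = 14 for Pham, 11 for Ahmed — Pham by 14–11.
Pham vs Kwan: Kwan, 14–11.
Ekwueme vs Aoki: Aoki, 14–11.
Ekwueme vs Diaz: 16 to 9, Ekwueme.
Ekwueme vs Ahmed: Ekwueme is ranked higher on 1+3+3+6 = 13 ballots, Ahmed on 12. Ekwueme wins 13–12.
Ekwueme vs Kwan: 1+3+6+1 = 11 for Ekwueme, 14 for Kwan — Kwan by 14–11.
Aoki vs Diaz: 20 to 5, Aoki.
Aoki vs Ahmed: Aoki is ranked higher on 2+3+3+6+1 = 15 ballots, Ahmed on 10. Aoki wins 15–10.
Aoki vs Kwan: Kwan, 15–10.
Diaz vs Ahmed: Diaz preferred on 4+3+3 = 10 ballots; Ahmed wins 15–10.
Diaz vs Kwan: 4+1+4 = 9 for Diaz, 16 for Kwan — Kwan by 16–9.
Ahmed vs Kwan: Ahmed preferred on 4+1+1+4 = 10 ballots; Kwan wins 15–10.
Each candidate has at least one pairwise win (Pham beats Ahmed; Ekwueme beats Pham; Aoki beats Pham; Diaz beats Pham; Ahmed beats Diaz; Kwan beats Pham) — no Condorcet loser.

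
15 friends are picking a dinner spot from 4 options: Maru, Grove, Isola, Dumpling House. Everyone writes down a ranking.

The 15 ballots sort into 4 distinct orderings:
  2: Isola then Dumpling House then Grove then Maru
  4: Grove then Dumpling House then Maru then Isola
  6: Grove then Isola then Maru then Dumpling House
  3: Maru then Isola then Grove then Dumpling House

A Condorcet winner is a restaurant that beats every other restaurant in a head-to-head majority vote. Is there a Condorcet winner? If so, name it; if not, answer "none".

Head-to-head results (15 friends):
Maru–Grove: Grove 12–3.
Maru–Isola: Isola 8–7.
Maru vs Dumpling House: Maru, 9–6.
Grove–Isola: Grove 10–5.
Grove–Dumpling House: Grove 13–2.
Isola vs Dumpling House: Isola, 11–4.
Grove defeats every rival head-to-head and is the Condorcet winner.

Grove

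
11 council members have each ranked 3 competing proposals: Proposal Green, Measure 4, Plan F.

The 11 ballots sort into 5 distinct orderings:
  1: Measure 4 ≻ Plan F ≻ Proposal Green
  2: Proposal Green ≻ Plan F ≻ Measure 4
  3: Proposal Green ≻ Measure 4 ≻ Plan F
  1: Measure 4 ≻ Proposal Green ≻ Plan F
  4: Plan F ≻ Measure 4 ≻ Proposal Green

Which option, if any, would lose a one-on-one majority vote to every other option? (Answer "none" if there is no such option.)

none

Head-to-head results (11 council members):
Proposal Green vs Measure 4: Proposal Green is ranked higher on 2+3 = 5 ballots, Measure 4 on 6. Measure 4 wins 6–5.
Proposal Green vs Plan F: 6 to 5, Proposal Green.
Measure 4 vs Plan F: 5 to 6, Plan F.
Each option has at least one pairwise win (Proposal Green beats Plan F; Measure 4 beats Proposal Green; Plan F beats Measure 4) — no Condorcet loser.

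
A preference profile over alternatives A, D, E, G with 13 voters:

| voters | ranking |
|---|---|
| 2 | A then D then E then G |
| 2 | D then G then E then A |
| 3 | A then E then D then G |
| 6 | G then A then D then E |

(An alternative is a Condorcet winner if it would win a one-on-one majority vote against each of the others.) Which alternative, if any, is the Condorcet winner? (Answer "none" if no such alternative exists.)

Check each pair by majority over 13 ballots:
A vs D: A wins 11–2.
A vs E: A, 11–2.
A vs G: G, 8–5.
D–E: D 10–3.
D vs G: D wins 7–6.
E–G: G 8–5.
Each alternative drops at least one matchup (A loses to G; D loses to A; E loses to A; G loses to D); the cycle A → D → G → A rules out a Condorcet winner.

none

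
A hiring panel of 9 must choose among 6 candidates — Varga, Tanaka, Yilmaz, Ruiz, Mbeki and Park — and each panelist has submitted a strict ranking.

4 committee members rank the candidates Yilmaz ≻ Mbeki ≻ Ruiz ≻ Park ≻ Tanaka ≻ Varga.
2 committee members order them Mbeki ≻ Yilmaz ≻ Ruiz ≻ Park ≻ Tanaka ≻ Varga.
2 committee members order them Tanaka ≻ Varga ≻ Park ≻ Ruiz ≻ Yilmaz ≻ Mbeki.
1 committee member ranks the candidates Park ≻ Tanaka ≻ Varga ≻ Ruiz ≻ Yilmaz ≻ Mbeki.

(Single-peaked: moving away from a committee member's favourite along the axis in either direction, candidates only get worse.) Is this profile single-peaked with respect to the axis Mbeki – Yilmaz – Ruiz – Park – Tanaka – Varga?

yes

Axis positions: Mbeki=1, Yilmaz=2, Ruiz=3, Park=4, Tanaka=5, Varga=6.
Bloc 1 (peak Yilmaz at position 2): ranking walks positions 2-1-3-4-5-6, expanding outward from the peak — single-peaked.
Bloc 2 (peak Mbeki at position 1): ranking walks positions 1-2-3-4-5-6, expanding outward from the peak — single-peaked.
Bloc 3 (peak Tanaka at position 5): ranking walks positions 5-6-4-3-2-1, expanding outward from the peak — single-peaked.
Bloc 4 (peak Park at position 4): ranking walks positions 4-5-6-3-2-1, expanding outward from the peak — single-peaked.
Every ranking is single-peaked on this axis.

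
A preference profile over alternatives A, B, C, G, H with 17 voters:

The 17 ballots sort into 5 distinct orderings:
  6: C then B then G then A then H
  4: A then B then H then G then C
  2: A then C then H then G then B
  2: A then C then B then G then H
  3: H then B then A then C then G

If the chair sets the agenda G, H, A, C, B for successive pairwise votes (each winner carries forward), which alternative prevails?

B

Round 1: G vs H — 8–9, H advances.
Round 2: H vs A — 3–14, A advances.
Round 3: A vs C — 11–6, A advances.
Round 4: A vs B — 8–9, B advances.
The agenda winner is B.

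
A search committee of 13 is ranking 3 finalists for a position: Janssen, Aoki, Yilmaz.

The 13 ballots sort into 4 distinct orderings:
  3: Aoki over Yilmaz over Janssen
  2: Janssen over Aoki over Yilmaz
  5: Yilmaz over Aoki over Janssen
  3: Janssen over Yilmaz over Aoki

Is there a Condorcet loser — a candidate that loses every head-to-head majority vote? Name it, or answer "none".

Head-to-head results (13 committee members):
Janssen vs Aoki: 5 to 8, Aoki.
Janssen vs Yilmaz: Yilmaz, 8–5.
Aoki vs Yilmaz: Yilmaz wins 8–5.
Janssen loses to every other candidate — it is the Condorcet loser.

Janssen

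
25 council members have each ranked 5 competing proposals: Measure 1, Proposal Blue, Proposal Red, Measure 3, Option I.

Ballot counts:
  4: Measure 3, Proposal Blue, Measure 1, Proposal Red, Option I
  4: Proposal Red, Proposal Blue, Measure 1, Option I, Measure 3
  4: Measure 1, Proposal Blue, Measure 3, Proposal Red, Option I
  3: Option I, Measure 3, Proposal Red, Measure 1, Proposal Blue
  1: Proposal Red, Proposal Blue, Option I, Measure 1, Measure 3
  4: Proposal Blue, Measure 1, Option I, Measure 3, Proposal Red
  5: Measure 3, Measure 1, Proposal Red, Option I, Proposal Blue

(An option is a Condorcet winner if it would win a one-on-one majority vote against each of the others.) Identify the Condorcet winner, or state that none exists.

none

Check each pair by majority over 25 ballots:
Measure 1 vs Proposal Blue: 12 to 13, Proposal Blue.
Measure 1 vs Proposal Red: 4+4+4+5 = 17 for Measure 1, 8 for Proposal Red — Measure 1 by 17–8.
Measure 1 vs Measure 3: 4+4+1+4 = 13 for Measure 1, 12 for Measure 3 — Measure 1 by 13–12.
Measure 1 vs Option I: 4+4+4+4+5 = 21 for Measure 1, 4 for Option I — Measure 1 by 21–4.
Proposal Blue vs Proposal Red: 4+4+4 = 12 for Proposal Blue, 13 for Proposal Red — Proposal Red by 13–12.
Proposal Blue vs Measure 3: 13 to 12, Proposal Blue.
Proposal Blue vs Option I: 17 to 8, Proposal Blue.
Proposal Red vs Measure 3: 5 to 20, Measure 3.
Proposal Red vs Option I: 4+4+4+1+5 = 18 for Proposal Red, 7 for Option I — Proposal Red by 18–7.
Measure 3 vs Option I: Measure 3 is ranked higher on 4+4+5 = 13 ballots, Option I on 12. Measure 3 wins 13–12.
Each option drops at least one matchup (Measure 1 loses to Proposal Blue; Proposal Blue loses to Proposal Red; Proposal Red loses to Measure 1; Measure 3 loses to Measure 1; Option I loses to Measure 1); the cycle Measure 1 beats Proposal Red beats Proposal Blue beats Measure 1 rules out a Condorcet winner.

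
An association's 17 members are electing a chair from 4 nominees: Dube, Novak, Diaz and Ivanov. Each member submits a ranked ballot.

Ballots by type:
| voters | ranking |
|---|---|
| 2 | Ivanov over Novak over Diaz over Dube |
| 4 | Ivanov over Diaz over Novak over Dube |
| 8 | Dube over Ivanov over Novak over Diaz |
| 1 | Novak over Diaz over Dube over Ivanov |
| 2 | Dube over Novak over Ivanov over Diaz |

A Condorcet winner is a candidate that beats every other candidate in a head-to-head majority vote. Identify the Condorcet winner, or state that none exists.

Pairwise majorities:
Dube vs Novak: Dube wins 10–7.
Dube vs Diaz: Dube, 10–7.
Dube–Ivanov: Dube 11–6.
Novak vs Diaz: Novak wins 13–4.
Novak–Ivanov: Ivanov 14–3.
Diaz–Ivanov: Ivanov 16–1.
Dube defeats every rival head-to-head and is the Condorcet winner.

Dube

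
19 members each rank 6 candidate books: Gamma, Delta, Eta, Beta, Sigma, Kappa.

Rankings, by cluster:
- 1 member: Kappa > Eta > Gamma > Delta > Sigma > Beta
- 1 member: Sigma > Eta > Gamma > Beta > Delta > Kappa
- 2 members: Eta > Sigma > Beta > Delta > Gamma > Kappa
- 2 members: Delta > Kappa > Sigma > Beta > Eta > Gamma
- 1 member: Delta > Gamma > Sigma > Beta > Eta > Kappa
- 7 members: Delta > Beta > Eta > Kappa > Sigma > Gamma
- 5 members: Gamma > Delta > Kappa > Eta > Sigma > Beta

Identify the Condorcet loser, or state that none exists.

Pairwise majorities:
Gamma vs Delta: Gamma is ranked higher on 1+1+5 = 7 ballots, Delta on 12. Delta wins 12–7.
Gamma vs Eta: 1+5 = 6 for Gamma, 13 for Eta — Eta by 13–6.
Gamma vs Beta: Beta wins 11–8.
Gamma vs Sigma: 1+1+5 = 7 for Gamma, 12 for Sigma — Sigma by 12–7.
Gamma vs Kappa: Gamma is ranked higher on 1+2+1+5 = 9 ballots, Kappa on 10. Kappa wins 10–9.
Delta vs Eta: Delta preferred on 2+1+7+5 = 15 ballots; Delta wins 15–4.
Delta vs Beta: 16 to 3, Delta.
Delta vs Sigma: Delta preferred on 1+2+1+7+5 = 16 ballots; Delta wins 16–3.
Delta vs Kappa: Delta preferred on 1+2+2+1+7+5 = 18 ballots; Delta wins 18–1.
Eta vs Beta: Beta, 10–9.
Eta vs Sigma: Eta preferred on 1+2+7+5 = 15 ballots; Eta wins 15–4.
Eta vs Kappa: 11 to 8, Eta.
Beta vs Sigma: 7 to 12, Sigma.
Beta–Kappa: Beta 11–8.
Sigma vs Kappa: Kappa wins 15–4.
Only Gamma has no wins; Gamma is the Condorcet loser.

Gamma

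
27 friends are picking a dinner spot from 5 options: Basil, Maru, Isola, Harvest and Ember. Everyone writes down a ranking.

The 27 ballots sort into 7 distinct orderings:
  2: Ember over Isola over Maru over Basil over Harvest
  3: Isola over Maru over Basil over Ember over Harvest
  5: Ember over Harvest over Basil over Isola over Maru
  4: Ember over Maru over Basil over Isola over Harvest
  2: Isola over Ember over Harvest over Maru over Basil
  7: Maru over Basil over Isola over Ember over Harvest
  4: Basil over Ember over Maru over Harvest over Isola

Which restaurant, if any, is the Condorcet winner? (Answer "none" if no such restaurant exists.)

none

Pairwise majorities:
Basil vs Maru: 9 to 18, Maru.
Basil vs Isola: 20 to 7, Basil.
Basil vs Harvest: Basil, 20–7.
Basil–Ember: Basil 14–13.
Maru–Isola: Maru 15–12.
Maru vs Harvest: 2+3+4+7+4 = 20 for Maru, 7 for Harvest — Maru by 20–7.
Maru vs Ember: Maru is ranked higher on 3+7 = 10 ballots, Ember on 17. Ember wins 17–10.
Isola vs Harvest: Isola is ranked higher on 2+3+4+2+7 = 18 ballots, Harvest on 9. Isola wins 18–9.
Isola vs Ember: 12 to 15, Ember.
Harvest vs Ember: 0 for Harvest, 27 for Ember — Ember by 27–0.
Each restaurant drops at least one matchup (Basil loses to Maru; Maru loses to Ember; Isola loses to Basil; Harvest loses to Basil; Ember loses to Basil); the cycle Basil > Ember > Maru > Basil rules out a Condorcet winner.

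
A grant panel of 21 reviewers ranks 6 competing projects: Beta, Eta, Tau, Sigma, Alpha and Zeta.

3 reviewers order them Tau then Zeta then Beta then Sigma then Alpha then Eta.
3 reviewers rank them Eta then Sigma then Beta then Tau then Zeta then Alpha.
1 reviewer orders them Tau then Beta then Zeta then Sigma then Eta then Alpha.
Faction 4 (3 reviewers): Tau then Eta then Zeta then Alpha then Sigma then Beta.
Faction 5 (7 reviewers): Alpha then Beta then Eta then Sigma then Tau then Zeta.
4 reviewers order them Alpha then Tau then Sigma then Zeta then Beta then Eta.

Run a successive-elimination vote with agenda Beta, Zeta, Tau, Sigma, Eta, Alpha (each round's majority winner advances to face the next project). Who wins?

Round 1: Beta vs Zeta — 11–10, Beta advances.
Round 2: Beta vs Tau — 10–11, Tau advances.
Round 3: Tau vs Sigma — 11–10, Tau advances.
Round 4: Tau vs Eta — 11–10, Tau advances.
Round 5: Tau vs Alpha — 10–11, Alpha advances.
Alpha survives the agenda.

Alpha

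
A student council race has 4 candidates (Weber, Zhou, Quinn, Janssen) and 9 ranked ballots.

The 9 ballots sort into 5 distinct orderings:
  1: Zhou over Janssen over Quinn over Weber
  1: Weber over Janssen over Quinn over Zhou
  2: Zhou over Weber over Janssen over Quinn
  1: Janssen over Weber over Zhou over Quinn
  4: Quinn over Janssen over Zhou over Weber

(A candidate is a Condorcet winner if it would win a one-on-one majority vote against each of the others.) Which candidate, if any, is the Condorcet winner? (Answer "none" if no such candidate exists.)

Janssen

Head-to-head results (9 voters):
Weber vs Zhou: Zhou, 7–2.
Weber vs Quinn: Quinn, 5–4.
Weber vs Janssen: Janssen wins 6–3.
Zhou–Quinn: Quinn 5–4.
Zhou–Janssen: Janssen 6–3.
Quinn vs Janssen: Janssen wins 5–4.
Janssen wins every pairwise contest, so Janssen is the Condorcet winner.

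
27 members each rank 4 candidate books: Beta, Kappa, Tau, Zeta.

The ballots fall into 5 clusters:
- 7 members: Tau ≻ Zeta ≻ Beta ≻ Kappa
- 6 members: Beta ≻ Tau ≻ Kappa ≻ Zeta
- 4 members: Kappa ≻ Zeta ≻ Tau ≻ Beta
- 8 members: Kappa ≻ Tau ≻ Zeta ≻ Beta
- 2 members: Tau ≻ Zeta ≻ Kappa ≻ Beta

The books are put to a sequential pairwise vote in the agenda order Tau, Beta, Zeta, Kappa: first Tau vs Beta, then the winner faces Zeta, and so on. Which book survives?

Round 1: Tau vs Beta — 21–6, Tau advances.
Round 2: Tau vs Zeta — 23–4, Tau advances.
Round 3: Tau vs Kappa — 15–12, Tau advances.
The agenda winner is Tau.

Tau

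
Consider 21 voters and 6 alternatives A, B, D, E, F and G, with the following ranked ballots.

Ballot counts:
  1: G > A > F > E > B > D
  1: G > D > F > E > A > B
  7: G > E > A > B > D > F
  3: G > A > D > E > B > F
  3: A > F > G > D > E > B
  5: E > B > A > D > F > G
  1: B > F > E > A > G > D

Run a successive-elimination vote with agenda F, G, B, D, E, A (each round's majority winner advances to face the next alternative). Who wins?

G

Round 1: F vs G — 9–12, G advances.
Round 2: G vs B — 15–6, G advances.
Round 3: G vs D — 16–5, G advances.
Round 4: G vs E — 15–6, G advances.
Round 5: G vs A — 12–9, G advances.
G survives the agenda.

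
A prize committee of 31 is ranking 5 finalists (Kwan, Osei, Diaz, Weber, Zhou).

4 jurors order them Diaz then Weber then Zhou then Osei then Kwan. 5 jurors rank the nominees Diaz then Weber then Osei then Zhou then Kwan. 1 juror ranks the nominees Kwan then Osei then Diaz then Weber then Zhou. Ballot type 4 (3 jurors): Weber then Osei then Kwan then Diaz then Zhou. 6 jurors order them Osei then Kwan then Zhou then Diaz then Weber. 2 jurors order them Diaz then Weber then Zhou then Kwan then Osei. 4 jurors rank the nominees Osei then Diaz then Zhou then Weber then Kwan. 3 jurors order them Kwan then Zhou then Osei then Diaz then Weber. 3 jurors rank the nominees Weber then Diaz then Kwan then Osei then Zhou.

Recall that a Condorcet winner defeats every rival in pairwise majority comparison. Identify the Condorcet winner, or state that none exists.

Pairwise majorities:
Kwan vs Osei: Kwan preferred on 1+2+3+3 = 9 ballots; Osei wins 22–9.
Kwan vs Diaz: 1+3+6+3 = 13 for Kwan, 18 for Diaz — Diaz by 18–13.
Kwan vs Weber: Weber, 21–10.
Kwan vs Zhou: Kwan is ranked higher on 1+3+6+3+3 = 16 ballots, Zhou on 15. Kwan wins 16–15.
Osei–Diaz: Osei 17–14.
Osei vs Weber: 14 to 17, Weber.
Osei vs Zhou: Osei wins 22–9.
Diaz vs Weber: Diaz, 25–6.
Diaz vs Zhou: Diaz is ranked higher on 22 ballots, Zhou on 9. Diaz wins 22–9.
Weber vs Zhou: 4+5+1+3+2+3 = 18 for Weber, 13 for Zhou — Weber by 18–13.
Each nominee drops at least one matchup (Kwan loses to Osei; Osei loses to Weber; Diaz loses to Osei; Weber loses to Diaz; Zhou loses to Kwan); the cycle Osei > Diaz > Weber > Osei rules out a Condorcet winner.

none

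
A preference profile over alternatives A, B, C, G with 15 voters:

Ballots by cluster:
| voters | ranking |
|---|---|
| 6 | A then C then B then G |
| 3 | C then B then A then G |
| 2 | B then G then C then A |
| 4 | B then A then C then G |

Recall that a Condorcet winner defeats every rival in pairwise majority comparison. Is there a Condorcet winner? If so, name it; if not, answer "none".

none

Check each pair by majority over 15 ballots:
A vs B: B wins 9–6.
A vs C: A wins 10–5.
A–G: A 13–2.
B vs C: C, 9–6.
B vs G: B, 15–0.
C vs G: C, 13–2.
Each alternative drops at least one matchup (A loses to B; B loses to C; C loses to A; G loses to A); the cycle A → C → B → A rules out a Condorcet winner.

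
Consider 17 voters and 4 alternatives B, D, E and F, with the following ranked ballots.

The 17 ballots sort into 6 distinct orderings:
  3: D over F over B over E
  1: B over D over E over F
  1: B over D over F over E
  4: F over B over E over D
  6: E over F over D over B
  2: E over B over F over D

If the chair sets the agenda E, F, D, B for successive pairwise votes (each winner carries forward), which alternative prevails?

Round 1: E vs F — 9–8, E advances.
Round 2: E vs D — 12–5, E advances.
Round 3: E vs B — 8–9, B advances.
The agenda winner is B.

B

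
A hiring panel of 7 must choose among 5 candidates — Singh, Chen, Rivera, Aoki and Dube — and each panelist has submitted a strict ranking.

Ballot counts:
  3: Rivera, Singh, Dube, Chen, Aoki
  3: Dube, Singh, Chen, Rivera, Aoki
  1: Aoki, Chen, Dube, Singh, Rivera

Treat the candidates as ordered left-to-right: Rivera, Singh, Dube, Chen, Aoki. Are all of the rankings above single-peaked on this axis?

yes

Axis positions: Rivera=1, Singh=2, Dube=3, Chen=4, Aoki=5.
Ballot type 1 (peak Rivera at position 1): ranking walks positions 1-2-3-4-5, expanding outward from the peak — single-peaked.
Ballot type 2 (peak Dube at position 3): ranking walks positions 3-2-4-1-5, expanding outward from the peak — single-peaked.
Ballot type 3 (peak Aoki at position 5): ranking walks positions 5-4-3-2-1, expanding outward from the peak — single-peaked.
Every ranking is single-peaked on this axis.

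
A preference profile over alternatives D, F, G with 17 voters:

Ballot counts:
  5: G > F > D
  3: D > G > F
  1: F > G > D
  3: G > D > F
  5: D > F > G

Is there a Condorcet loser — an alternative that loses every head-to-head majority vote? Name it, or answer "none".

Head-to-head results (17 voters):
D vs F: 11 to 6, D.
D vs G: G, 9–8.
F vs G: 6 to 11, G.
F loses to every other alternative — it is the Condorcet loser.

F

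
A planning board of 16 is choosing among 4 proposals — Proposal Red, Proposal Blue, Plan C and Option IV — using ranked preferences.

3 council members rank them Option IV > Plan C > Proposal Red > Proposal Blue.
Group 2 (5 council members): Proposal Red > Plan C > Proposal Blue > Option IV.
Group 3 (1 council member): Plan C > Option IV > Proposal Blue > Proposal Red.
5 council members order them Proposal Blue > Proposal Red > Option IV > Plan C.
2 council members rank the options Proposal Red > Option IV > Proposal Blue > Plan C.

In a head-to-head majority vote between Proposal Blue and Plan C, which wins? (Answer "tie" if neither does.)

Plan C

Ballots ranking Proposal Blue above Plan C: 5 + 2 = 7.
Ballots ranking Plan C above Proposal Blue: 16 − 7 = 9.
Plan C wins the head-to-head 9–7.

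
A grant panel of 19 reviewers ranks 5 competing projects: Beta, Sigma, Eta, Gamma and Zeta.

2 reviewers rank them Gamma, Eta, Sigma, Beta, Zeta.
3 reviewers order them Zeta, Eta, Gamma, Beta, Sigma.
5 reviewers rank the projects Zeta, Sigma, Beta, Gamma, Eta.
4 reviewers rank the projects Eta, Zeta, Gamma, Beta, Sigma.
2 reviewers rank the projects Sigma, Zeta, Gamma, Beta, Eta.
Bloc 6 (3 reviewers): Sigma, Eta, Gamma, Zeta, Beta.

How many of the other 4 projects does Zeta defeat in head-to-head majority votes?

Zeta against each rival (19 reviewers):
Zeta vs Beta: Zeta is ranked higher on 3+5+4+2+3 = 17 ballots, Beta on 2. Zeta wins 17–2.
Zeta–Sigma: Zeta 12–7.
Zeta vs Eta: 3+5+2 = 10 for Zeta, 9 for Eta — Zeta by 10–9.
Zeta–Gamma: Zeta 14–5.
Zeta beats Beta, Sigma, Eta, Gamma — 4 pairwise wins.

4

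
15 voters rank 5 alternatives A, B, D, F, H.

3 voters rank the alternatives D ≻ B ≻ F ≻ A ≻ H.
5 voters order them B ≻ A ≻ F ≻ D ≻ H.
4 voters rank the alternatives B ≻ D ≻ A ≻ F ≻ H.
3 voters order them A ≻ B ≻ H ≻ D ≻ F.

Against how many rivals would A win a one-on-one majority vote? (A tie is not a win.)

A against each rival (15 voters):
A vs B: B wins 12–3.
A vs D: 8 to 7, A.
A vs F: 5+4+3 = 12 for A, 3 for F — A by 12–3.
A vs H: A wins 15–0.
A beats D, F, H; loses to B — 3 pairwise wins.

3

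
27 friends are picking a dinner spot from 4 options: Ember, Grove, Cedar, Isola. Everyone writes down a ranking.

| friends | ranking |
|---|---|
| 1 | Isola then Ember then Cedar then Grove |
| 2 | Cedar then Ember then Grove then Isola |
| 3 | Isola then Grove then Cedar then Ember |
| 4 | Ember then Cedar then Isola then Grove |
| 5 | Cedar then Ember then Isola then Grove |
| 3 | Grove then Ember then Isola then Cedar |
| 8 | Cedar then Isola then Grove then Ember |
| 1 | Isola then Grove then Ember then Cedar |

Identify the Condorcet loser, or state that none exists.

none

Head-to-head results (27 friends):
Ember vs Grove: 12 to 15, Grove.
Ember–Cedar: Cedar 18–9.
Ember vs Isola: Ember is ranked higher on 2+4+5+3 = 14 ballots, Isola on 13. Ember wins 14–13.
Grove–Cedar: Cedar 20–7.
Grove vs Isola: Isola, 22–5.
Cedar–Isola: Cedar 19–8.
Every restaurant wins at least one matchup (Ember beats Isola; Grove beats Ember; Cedar beats Ember; Isola beats Grove), so there is no Condorcet loser.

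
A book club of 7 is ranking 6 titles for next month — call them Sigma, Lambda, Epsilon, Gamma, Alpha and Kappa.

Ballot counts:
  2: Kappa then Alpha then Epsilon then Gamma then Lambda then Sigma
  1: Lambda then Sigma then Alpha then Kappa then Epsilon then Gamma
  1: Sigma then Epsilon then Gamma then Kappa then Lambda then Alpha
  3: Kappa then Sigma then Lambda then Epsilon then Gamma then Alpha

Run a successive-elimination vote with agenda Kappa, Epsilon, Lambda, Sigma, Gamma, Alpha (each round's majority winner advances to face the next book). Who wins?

Kappa

Round 1: Kappa vs Epsilon — 6–1, Kappa advances.
Round 2: Kappa vs Lambda — 6–1, Kappa advances.
Round 3: Kappa vs Sigma — 5–2, Kappa advances.
Round 4: Kappa vs Gamma — 6–1, Kappa advances.
Round 5: Kappa vs Alpha — 6–1, Kappa advances.
The agenda winner is Kappa.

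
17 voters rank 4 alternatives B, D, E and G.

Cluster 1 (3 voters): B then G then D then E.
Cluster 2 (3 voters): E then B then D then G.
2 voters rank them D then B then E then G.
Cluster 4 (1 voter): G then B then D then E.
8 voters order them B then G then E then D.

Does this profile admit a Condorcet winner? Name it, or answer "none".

B

Pairwise majorities:
B–D: B 15–2.
B–E: B 14–3.
B vs G: B, 16–1.
D vs E: E wins 11–6.
D vs G: G wins 12–5.
E–G: G 12–5.
B defeats every rival head-to-head and is the Condorcet winner.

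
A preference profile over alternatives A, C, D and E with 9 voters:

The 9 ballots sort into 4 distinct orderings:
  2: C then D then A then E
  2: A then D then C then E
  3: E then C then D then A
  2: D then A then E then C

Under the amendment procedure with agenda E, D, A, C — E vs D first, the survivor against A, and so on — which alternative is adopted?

Round 1: E vs D — 3–6, D advances.
Round 2: D vs A — 7–2, D advances.
Round 3: D vs C — 4–5, C advances.
C survives the agenda.

C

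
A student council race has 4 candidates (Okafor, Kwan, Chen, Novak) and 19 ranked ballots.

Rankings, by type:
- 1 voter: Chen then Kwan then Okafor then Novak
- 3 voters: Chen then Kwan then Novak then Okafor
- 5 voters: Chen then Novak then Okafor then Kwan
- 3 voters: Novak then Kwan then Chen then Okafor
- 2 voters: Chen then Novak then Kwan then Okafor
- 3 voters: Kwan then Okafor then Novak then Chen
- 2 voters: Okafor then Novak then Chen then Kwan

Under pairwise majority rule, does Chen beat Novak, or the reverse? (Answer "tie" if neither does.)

Ballots ranking Chen above Novak: 1 + 3 + 5 + 2 = 11.
Ballots ranking Novak above Chen: 19 − 11 = 8.
Chen wins the head-to-head 11–8.

Chen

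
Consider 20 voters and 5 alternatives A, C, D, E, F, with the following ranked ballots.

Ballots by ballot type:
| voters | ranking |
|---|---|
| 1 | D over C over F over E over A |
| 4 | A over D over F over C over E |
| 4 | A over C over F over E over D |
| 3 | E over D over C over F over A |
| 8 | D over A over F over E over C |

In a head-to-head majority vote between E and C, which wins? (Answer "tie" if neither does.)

E

Ballots ranking E above C: 3 + 8 = 11.
Ballots ranking C above E: 20 − 11 = 9.
E wins the head-to-head 11–9.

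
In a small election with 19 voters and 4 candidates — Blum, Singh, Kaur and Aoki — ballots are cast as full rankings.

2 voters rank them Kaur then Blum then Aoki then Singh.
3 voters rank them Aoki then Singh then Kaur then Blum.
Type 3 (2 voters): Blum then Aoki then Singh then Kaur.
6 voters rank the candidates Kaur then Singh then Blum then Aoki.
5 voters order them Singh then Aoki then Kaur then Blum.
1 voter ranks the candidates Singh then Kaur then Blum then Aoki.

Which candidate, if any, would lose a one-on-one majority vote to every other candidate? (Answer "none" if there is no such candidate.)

none

Head-to-head results (19 voters):
Blum vs Singh: Blum is ranked higher on 2+2 = 4 ballots, Singh on 15. Singh wins 15–4.
Blum vs Kaur: Kaur, 17–2.
Blum–Aoki: Blum 11–8.
Singh vs Kaur: Singh, 11–8.
Singh vs Aoki: 6+5+1 = 12 for Singh, 7 for Aoki — Singh by 12–7.
Kaur–Aoki: Aoki 10–9.
Each candidate has at least one pairwise win (Blum beats Aoki; Singh beats Blum; Kaur beats Blum; Aoki beats Kaur) — no Condorcet loser.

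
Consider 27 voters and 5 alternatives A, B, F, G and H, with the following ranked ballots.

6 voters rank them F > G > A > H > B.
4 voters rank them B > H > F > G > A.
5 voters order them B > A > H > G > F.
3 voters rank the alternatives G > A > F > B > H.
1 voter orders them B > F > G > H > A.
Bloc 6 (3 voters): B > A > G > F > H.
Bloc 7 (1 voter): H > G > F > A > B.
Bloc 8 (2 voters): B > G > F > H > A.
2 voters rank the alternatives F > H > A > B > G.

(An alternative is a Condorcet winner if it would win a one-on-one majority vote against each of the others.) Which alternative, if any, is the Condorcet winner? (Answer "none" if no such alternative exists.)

Head-to-head results (27 voters):
A–B: B 15–12.
A vs F: F, 16–11.
A vs G: 5+3+2 = 10 for A, 17 for G — G by 17–10.
A vs H: A preferred on 6+5+3+3 = 17 ballots; A wins 17–10.
B vs F: 15 to 12, B.
B–G: B 17–10.
B vs H: B, 18–9.
F vs G: 6+4+1+2 = 13 for F, 14 for G — G by 14–13.
F vs H: F wins 17–10.
G vs H: G wins 15–12.
Only B has no losses; B is the Condorcet winner.

B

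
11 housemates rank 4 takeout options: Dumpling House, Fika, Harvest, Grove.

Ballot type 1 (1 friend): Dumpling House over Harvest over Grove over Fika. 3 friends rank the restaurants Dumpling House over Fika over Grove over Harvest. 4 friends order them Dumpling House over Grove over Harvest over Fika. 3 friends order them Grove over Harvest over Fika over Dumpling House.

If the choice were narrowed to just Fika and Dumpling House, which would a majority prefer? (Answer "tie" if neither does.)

Ballots ranking Fika above Dumpling House: 3.
Ballots ranking Dumpling House above Fika: 11 − 3 = 8.
Dumpling House wins the head-to-head 8–3.

Dumpling House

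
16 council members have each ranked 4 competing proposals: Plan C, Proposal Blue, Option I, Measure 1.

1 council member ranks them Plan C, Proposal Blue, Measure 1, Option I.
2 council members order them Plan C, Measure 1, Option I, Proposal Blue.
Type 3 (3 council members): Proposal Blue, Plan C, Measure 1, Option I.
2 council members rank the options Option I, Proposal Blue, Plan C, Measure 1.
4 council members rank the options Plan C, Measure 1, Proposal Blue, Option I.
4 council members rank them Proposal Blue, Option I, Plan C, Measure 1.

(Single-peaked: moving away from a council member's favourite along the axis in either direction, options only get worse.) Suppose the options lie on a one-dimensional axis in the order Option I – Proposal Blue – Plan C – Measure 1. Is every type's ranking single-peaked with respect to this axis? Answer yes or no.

no

Axis positions: Option I=1, Proposal Blue=2, Plan C=3, Measure 1=4.
Type 1 (peak Plan C at position 3): ranking walks positions 3-2-4-1, expanding outward from the peak — single-peaked.
Type 2: ranking walks positions 3-4-1-2; Option I is ranked above Proposal Blue even though Proposal Blue lies between Option I and the peak Plan C on the axis — preferences dip and rise again. Not single-peaked.
Type 3 (peak Proposal Blue at position 2): ranking walks positions 2-3-4-1, expanding outward from the peak — single-peaked.
Type 4 (peak Option I at position 1): ranking walks positions 1-2-3-4, expanding outward from the peak — single-peaked.
Type 5 (peak Plan C at position 3): ranking walks positions 3-4-2-1, expanding outward from the peak — single-peaked.
Type 6 (peak Proposal Blue at position 2): ranking walks positions 2-1-3-4, expanding outward from the peak — single-peaked.
Type 2 violates single-peakedness, so the profile is not single-peaked on this axis.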